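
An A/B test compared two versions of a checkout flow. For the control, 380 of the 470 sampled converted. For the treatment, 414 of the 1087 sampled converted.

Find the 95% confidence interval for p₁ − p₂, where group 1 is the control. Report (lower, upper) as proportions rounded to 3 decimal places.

(0.382, 0.473)

First, p̂₁ = 380/470 = 0.8085; p̂₂ = 414/1087 = 0.3809.
The two standard errors are √(0.8085×0.1915/470) = 0.01815 and √(0.3809×0.6191/1087) = 0.01473.
Because the samples are independent, SE_diff = √(0.01815² + 0.01473²) = 0.02338.
Using z* = 1.960 for 95%, ME = 1.960 × 0.02338 = 0.04582.
p̂₁ − p̂₂ = 0.4276; interval 0.4276 ± 0.04582 gives (0.382, 0.473).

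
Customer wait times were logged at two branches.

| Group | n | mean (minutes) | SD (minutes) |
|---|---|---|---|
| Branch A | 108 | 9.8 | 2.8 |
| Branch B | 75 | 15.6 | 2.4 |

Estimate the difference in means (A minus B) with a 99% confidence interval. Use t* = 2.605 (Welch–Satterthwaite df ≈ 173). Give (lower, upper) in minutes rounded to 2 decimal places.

(-6.81, -4.79)

Standard errors of each mean: 2.8/√108 = 0.2694 and 2.4/√75 = 0.2771.
SE(x̄₁ − x̄₂) = √(0.2694² + 0.2771²) = 0.3865 for independent samples with unequal variances.
With t* = 2.605, the margin is 2.605 × 0.3865 = 1.0068.
x̄₁ − x̄₂ = 9.8 − 15.6 = -5.8000; the interval is -5.8000 ± 1.0068 = (-6.81, -4.79).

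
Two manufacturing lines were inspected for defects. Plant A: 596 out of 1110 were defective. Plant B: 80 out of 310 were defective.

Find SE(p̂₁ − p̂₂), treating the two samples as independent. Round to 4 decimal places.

0.0290

First, p̂₁ = 596/1110 = 0.5369; p̂₂ = 80/310 = 0.2581.
The two standard errors are √(0.5369×0.4631/1110) = 0.01497 and √(0.2581×0.7419/310) = 0.02485.
Because the samples are independent, SE_diff = √(0.01497² + 0.02485²) = 0.02901.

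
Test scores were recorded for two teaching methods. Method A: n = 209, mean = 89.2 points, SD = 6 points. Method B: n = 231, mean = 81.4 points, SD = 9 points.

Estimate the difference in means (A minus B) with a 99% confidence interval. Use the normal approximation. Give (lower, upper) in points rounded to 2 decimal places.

(5.94, 9.66)

Per-group SEs: s₁/√n₁ = 6/√209 = 0.4150, s₂/√n₂ = 9/√231 = 0.5922.
Unpooled SE of the difference: √(0.172225 + 0.35070084) = 0.7231.
Margin of error = z* · SE = 2.576 × 0.7231 = 1.8627.
x̄₁ − x̄₂ = 89.2 − 81.4 = 7.8000.
CI: 7.8000 ± 1.8627 = (5.94, 9.66).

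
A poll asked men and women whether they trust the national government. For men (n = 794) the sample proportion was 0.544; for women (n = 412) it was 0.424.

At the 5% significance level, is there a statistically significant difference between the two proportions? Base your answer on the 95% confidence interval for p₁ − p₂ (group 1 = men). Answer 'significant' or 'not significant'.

significant

Each SE is √(p̂(1−p̂)/n): √(0.5440·0.4560/794) = 0.01768 and √(0.4240·0.5760/412) = 0.02435.
SE(p̂₁ − p̂₂) = √(SE₁² + SE₂²) = √(0.0003125824 + 0.0005929225) = 0.03009, since the two samples are independent.
At 95% confidence z* = 1.960; margin = 1.960 × 0.03009 = 0.05898.
The difference is 0.5440 − 0.4240 = 0.1200, so the interval is 0.1200 ± 0.05898 = (0.06102, 0.17898).
The interval (0.06102, 0.17898) does not contain 0, so the difference is significant.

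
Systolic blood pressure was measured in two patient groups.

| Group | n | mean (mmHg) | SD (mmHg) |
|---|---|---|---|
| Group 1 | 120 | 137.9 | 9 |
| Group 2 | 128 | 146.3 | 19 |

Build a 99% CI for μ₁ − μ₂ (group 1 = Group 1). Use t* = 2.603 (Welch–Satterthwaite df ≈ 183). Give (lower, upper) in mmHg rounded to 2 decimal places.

Standard errors of each mean: 9/√120 = 0.8216 and 19/√128 = 1.6794.
SE(x̄₁ − x̄₂) = √(0.8216² + 1.6794²) = 1.8696 for independent samples with unequal variances.
With t* = 2.603, the margin is 2.603 × 1.8696 = 4.8666.
x̄₁ − x̄₂ = 137.9 − 146.3 = -8.4000; the interval is -8.4000 ± 4.8666 = (-13.27, -3.53).

(-13.27, -3.53)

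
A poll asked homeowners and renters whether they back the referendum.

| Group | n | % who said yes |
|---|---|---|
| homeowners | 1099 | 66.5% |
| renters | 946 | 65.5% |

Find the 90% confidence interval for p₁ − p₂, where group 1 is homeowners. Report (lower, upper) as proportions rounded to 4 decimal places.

(-0.0246, 0.0446)

The two standard errors are √(0.6650×0.3350/1099) = 0.01424 and √(0.6550×0.3450/946) = 0.01546.
Because the samples are independent, SE_diff = √(0.01424² + 0.01546²) = 0.02102.
Using z* = 1.645 for 90%, ME = 1.645 × 0.02102 = 0.03458.
p̂₁ − p̂₂ = 0.0100; interval 0.0100 ± 0.03458 gives (-0.0246, 0.0446).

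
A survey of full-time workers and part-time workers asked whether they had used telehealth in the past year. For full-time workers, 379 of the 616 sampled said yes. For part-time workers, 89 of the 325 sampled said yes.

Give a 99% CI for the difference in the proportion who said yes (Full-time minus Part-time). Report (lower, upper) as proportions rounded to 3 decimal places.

Sample proportions: 379/616 = 0.6153, 89/325 = 0.2738.
Each SE is √(p̂(1−p̂)/n): √(0.6153·0.3847/616) = 0.01960 and √(0.2738·0.7262/325) = 0.02473.
SE(p̂₁ − p̂₂) = √(SE₁² + SE₂²) = √(0.00038416 + 0.0006115729) = 0.03156, since the two samples are independent.
At 99% confidence z* = 2.576; margin = 2.576 × 0.03156 = 0.08130.
The difference is 0.6153 − 0.2738 = 0.3415, so the interval is 0.3415 ± 0.08130 = (0.260, 0.423).

(0.260, 0.423)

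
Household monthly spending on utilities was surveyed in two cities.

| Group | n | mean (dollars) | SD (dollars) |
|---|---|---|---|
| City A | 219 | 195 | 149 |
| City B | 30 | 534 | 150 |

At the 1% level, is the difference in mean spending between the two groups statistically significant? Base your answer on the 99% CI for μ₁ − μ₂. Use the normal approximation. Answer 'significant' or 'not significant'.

SE₁ = s₁/√n₁ = 149/√219 = 10.0685; SE₂ = 150/√30 = 27.3861.
Independent samples, unequal variances: SE_diff = √(SE₁² + SE₂²) = √(101.37469225 + 749.99847321) = 29.1783.
z* = 2.576, so margin of error = 2.576 × 29.1783 = 75.1633.
Difference in means = 195 − 534 = -339.0000.
-339.0000 ± 75.1633 → (-414.1633, -263.8367).
The interval (-414.1633, -263.8367) does not contain 0, so the difference is significant.

significant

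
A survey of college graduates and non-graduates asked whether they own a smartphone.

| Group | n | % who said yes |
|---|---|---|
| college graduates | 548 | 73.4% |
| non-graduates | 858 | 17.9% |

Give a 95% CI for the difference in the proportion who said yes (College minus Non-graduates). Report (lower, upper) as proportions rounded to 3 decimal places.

Each SE is √(p̂(1−p̂)/n): √(0.7340·0.2660/548) = 0.01888 and √(0.1790·0.8210/858) = 0.01309.
SE(p̂₁ − p̂₂) = √(SE₁² + SE₂²) = √(0.0003564544 + 0.0001713481) = 0.02297, since the two samples are independent.
At 95% confidence z* = 1.960; margin = 1.960 × 0.02297 = 0.04502.
The difference is 0.7340 − 0.1790 = 0.5550, so the interval is 0.5550 ± 0.04502 = (0.510, 0.600).

(0.510, 0.600)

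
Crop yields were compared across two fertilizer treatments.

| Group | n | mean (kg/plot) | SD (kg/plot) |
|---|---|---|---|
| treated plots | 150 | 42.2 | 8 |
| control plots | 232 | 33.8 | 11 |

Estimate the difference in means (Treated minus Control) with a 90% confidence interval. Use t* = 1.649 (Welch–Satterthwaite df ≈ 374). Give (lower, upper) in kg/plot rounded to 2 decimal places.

(6.79, 10.01)

Standard errors of each mean: 8/√150 = 0.6532 and 11/√232 = 0.7222.
SE(x̄₁ − x̄₂) = √(0.6532² + 0.7222²) = 0.9738 for independent samples with unequal variances.
With t* = 1.649, the margin is 1.649 × 0.9738 = 1.6058.
x̄₁ − x̄₂ = 42.2 − 33.8 = 8.4000; the interval is 8.4000 ± 1.6058 = (6.79, 10.01).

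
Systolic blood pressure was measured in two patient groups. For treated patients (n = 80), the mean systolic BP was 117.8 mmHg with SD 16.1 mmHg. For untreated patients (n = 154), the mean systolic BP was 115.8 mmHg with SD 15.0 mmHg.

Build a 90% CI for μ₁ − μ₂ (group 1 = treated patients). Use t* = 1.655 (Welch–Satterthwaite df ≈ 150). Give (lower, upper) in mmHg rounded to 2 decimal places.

SE₁ = s₁/√n₁ = 16.1/√80 = 1.8000; SE₂ = 15.0/√154 = 1.2087.
Independent samples, unequal variances: SE_diff = √(SE₁² + SE₂²) = √(3.24 + 1.46095569) = 2.1682.
t* = 1.655, so margin of error = 1.655 × 2.1682 = 3.5884.
Difference in means = 117.8 − 115.8 = 2.0000.
2.0000 ± 3.5884 → (-1.59, 5.59).

(-1.59, 5.59)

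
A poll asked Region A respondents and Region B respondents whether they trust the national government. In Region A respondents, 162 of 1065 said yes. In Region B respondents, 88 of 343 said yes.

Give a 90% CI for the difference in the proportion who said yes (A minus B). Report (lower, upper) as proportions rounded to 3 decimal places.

(-0.147, -0.062)

First, p̂₁ = 162/1065 = 0.1521; p̂₂ = 88/343 = 0.2566.
The two standard errors are √(0.1521×0.8479/1065) = 0.01100 and √(0.2566×0.7434/343) = 0.02358.
Because the samples are independent, SE_diff = √(0.01100² + 0.02358²) = 0.02602.
Using z* = 1.645 for 90%, ME = 1.645 × 0.02602 = 0.04280.
p̂₁ − p̂₂ = -0.1045; interval -0.1045 ± 0.04280 gives (-0.147, -0.062).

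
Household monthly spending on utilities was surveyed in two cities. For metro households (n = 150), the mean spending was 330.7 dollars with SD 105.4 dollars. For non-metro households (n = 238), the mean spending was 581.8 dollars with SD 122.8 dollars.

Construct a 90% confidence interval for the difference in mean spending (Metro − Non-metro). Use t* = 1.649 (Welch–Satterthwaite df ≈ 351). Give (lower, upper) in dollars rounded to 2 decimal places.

Per-group SEs: s₁/√n₁ = 105.4/√150 = 8.6059, s₂/√n₂ = 122.8/√238 = 7.9599.
Unpooled SE of the difference: √(74.06151481 + 63.36000801) = 11.7227.
Margin of error = t* · SE = 1.649 × 11.7227 = 19.3307.
x̄₁ − x̄₂ = 330.7 − 581.8 = -251.1000.
CI: -251.1000 ± 19.3307 = (-270.43, -231.77).

(-270.43, -231.77)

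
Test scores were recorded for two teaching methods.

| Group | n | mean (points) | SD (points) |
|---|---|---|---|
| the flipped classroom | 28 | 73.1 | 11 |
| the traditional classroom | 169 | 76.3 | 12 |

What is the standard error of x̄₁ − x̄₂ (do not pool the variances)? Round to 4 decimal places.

Per-group SEs: s₁/√n₁ = 11/√28 = 2.0788, s₂/√n₂ = 12/√169 = 0.9231.
Unpooled SE of the difference: √(4.32140944 + 0.85211361) = 2.2745.

2.2745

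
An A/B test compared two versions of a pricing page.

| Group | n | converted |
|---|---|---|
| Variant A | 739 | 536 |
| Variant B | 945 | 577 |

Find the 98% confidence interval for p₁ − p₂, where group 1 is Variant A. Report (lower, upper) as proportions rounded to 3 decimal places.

First, p̂₁ = 536/739 = 0.7253; p̂₂ = 577/945 = 0.6106.
The two standard errors are √(0.7253×0.2747/739) = 0.01642 and √(0.6106×0.3894/945) = 0.01586.
Because the samples are independent, SE_diff = √(0.01642² + 0.01586²) = 0.02283.
Using z* = 2.326 for 98%, ME = 2.326 × 0.02283 = 0.05310.
p̂₁ − p̂₂ = 0.1147; interval 0.1147 ± 0.05310 gives (0.062, 0.168).

(0.062, 0.168)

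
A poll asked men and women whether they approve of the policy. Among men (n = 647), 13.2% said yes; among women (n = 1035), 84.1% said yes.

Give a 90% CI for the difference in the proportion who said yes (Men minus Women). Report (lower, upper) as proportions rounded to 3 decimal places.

Each SE is √(p̂(1−p̂)/n): √(0.1320·0.8680/647) = 0.01331 and √(0.8410·0.1590/1035) = 0.01137.
SE(p̂₁ − p̂₂) = √(SE₁² + SE₂²) = √(0.0001771561 + 0.0001292769) = 0.01751, since the two samples are independent.
At 90% confidence z* = 1.645; margin = 1.645 × 0.01751 = 0.02880.
The difference is 0.1320 − 0.8410 = -0.7090, so the interval is -0.7090 ± 0.02880 = (-0.738, -0.680).

(-0.738, -0.680)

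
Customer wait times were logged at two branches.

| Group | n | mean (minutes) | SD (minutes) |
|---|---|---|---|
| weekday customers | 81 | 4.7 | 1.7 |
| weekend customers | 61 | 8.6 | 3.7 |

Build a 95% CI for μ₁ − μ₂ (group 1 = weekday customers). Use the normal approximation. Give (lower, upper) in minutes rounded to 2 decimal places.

(-4.90, -2.90)

SE₁ = s₁/√n₁ = 1.7/√81 = 0.1889; SE₂ = 3.7/√61 = 0.4737.
Independent samples, unequal variances: SE_diff = √(SE₁² + SE₂²) = √(0.03568321 + 0.22439169) = 0.5100.
z* = 1.960, so margin of error = 1.960 × 0.5100 = 0.9996.
Difference in means = 4.7 − 8.6 = -3.9000.
-3.9000 ± 0.9996 → (-4.90, -2.90).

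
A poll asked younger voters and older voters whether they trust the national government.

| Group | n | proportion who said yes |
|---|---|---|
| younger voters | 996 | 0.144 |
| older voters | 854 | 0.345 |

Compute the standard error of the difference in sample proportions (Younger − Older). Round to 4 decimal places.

0.0197

The two standard errors are √(0.1440×0.8560/996) = 0.01112 and √(0.3450×0.6550/854) = 0.01627.
Because the samples are independent, SE_diff = √(0.01112² + 0.01627²) = 0.01971.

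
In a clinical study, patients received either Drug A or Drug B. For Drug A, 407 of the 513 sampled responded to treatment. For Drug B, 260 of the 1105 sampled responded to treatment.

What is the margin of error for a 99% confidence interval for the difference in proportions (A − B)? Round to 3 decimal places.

p̂₁ = 407/513 = 0.7934 and p̂₂ = 260/1105 = 0.2353.
SE₁ = √(p̂₁(1−p̂₁)/n₁) = √(0.7934·0.2066/513) = 0.01788; SE₂ = √(0.2353·0.7647/1105) = 0.01276.
Independent samples: SE of the difference = √(SE₁² + SE₂²) = √(0.0003196944 + 0.0001628176) = 0.02197.
z* for 99% confidence is 2.576, so the margin of error is 2.576 × 0.02197 = 0.05659.

0.057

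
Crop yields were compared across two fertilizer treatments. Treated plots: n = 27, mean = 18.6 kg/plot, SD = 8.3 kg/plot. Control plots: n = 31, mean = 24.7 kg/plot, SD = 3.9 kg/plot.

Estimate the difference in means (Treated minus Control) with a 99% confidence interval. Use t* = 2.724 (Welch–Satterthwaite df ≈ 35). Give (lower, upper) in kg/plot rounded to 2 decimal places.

(-10.85, -1.35)

Per-group SEs: s₁/√n₁ = 8.3/√27 = 1.5973, s₂/√n₂ = 3.9/√31 = 0.7005.
Unpooled SE of the difference: √(2.55136729 + 0.49070025) = 1.7442.
Margin of error = t* · SE = 2.724 × 1.7442 = 4.7512.
x̄₁ − x̄₂ = 18.6 − 24.7 = -6.1000.
CI: -6.1000 ± 4.7512 = (-10.85, -1.35).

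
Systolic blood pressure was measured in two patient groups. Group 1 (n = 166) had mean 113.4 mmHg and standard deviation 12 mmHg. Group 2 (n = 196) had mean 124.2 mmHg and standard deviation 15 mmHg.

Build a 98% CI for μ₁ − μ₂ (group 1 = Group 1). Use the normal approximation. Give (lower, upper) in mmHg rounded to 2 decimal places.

(-14.10, -7.50)

Standard errors of each mean: 12/√166 = 0.9314 and 15/√196 = 1.0714.
SE(x̄₁ − x̄₂) = √(0.9314² + 1.0714²) = 1.4196 for independent samples with unequal variances.
With z* = 2.326, the margin is 2.326 × 1.4196 = 3.3020.
x̄₁ − x̄₂ = 113.4 − 124.2 = -10.8000; the interval is -10.8000 ± 3.3020 = (-14.10, -7.50).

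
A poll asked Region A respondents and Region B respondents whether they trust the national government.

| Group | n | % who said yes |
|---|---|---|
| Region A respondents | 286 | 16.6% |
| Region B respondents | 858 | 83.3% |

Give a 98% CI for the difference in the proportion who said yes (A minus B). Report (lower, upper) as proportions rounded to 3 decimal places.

Each SE is √(p̂(1−p̂)/n): √(0.1660·0.8340/286) = 0.02200 and √(0.8330·0.1670/858) = 0.01273.
SE(p̂₁ − p̂₂) = √(SE₁² + SE₂²) = √(0.000484 + 0.0001620529) = 0.02542, since the two samples are independent.
At 98% confidence z* = 2.326; margin = 2.326 × 0.02542 = 0.05913.
The difference is 0.1660 − 0.8330 = -0.6670, so the interval is -0.6670 ± 0.05913 = (-0.726, -0.608).

(-0.726, -0.608)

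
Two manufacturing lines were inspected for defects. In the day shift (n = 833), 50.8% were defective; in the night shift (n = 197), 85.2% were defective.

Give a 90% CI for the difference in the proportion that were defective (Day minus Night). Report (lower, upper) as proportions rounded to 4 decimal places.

(-0.3944, -0.2936)

Each SE is √(p̂(1−p̂)/n): √(0.5080·0.4920/833) = 0.01732 and √(0.8520·0.1480/197) = 0.02530.
SE(p̂₁ − p̂₂) = √(SE₁² + SE₂²) = √(0.0002999824 + 0.00064009) = 0.03066, since the two samples are independent.
At 90% confidence z* = 1.645; margin = 1.645 × 0.03066 = 0.05044.
The difference is 0.5080 − 0.8520 = -0.3440, so the interval is -0.3440 ± 0.05044 = (-0.3944, -0.2936).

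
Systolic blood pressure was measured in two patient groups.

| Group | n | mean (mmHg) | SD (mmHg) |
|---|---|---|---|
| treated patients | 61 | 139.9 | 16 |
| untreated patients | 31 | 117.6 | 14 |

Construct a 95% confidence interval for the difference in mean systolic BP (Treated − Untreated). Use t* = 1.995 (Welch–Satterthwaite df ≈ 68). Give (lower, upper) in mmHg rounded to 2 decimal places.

SE₁ = s₁/√n₁ = 16/√61 = 2.0486; SE₂ = 14/√31 = 2.5145.
Independent samples, unequal variances: SE_diff = √(SE₁² + SE₂²) = √(4.19676196 + 6.32271025) = 3.2434.
t* = 1.995, so margin of error = 1.995 × 3.2434 = 6.4706.
Difference in means = 139.9 − 117.6 = 22.3000.
22.3000 ± 6.4706 → (15.83, 28.77).

(15.83, 28.77)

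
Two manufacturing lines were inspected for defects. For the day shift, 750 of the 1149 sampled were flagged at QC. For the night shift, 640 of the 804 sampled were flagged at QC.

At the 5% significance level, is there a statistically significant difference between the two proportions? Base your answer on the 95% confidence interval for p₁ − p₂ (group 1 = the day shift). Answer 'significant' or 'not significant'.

significant

p̂₁ = 750/1149 = 0.6527 and p̂₂ = 640/804 = 0.7960.
SE₁ = √(p̂₁(1−p̂₁)/n₁) = √(0.6527·0.3473/1149) = 0.01405; SE₂ = √(0.7960·0.2040/804) = 0.01421.
Independent samples: SE of the difference = √(SE₁² + SE₂²) = √(0.0001974025 + 0.0002019241) = 0.01998.
z* for 95% confidence is 1.960, so the margin of error is 1.960 × 0.01998 = 0.03916.
Point estimate p̂₁ − p̂₂ = 0.6527 − 0.7960 = -0.1433.
-0.1433 ± 0.03916 → (-0.18246, -0.10414).
The interval (-0.18246, -0.10414) does not contain 0, so the difference is significant.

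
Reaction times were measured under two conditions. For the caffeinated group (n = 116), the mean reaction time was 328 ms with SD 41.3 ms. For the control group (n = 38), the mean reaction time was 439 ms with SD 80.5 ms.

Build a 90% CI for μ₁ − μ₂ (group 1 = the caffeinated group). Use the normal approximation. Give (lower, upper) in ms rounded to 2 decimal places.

(-133.39, -88.61)

Per-group SEs: s₁/√n₁ = 41.3/√116 = 3.8346, s₂/√n₂ = 80.5/√38 = 13.0588.
Unpooled SE of the difference: √(14.70415716 + 170.53225744) = 13.6102.
Margin of error = z* · SE = 1.645 × 13.6102 = 22.3888.
x̄₁ − x̄₂ = 328 − 439 = -111.0000.
CI: -111.0000 ± 22.3888 = (-133.39, -88.61).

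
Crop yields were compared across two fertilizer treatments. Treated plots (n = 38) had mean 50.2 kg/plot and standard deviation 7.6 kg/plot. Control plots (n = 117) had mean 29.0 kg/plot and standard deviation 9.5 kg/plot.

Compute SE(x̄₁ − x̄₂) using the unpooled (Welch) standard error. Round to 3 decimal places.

1.514

Standard errors of each mean: 7.6/√38 = 1.2329 and 9.5/√117 = 0.8783.
SE(x̄₁ − x̄₂) = √(1.2329² + 0.8783²) = 1.5138 for independent samples with unequal variances.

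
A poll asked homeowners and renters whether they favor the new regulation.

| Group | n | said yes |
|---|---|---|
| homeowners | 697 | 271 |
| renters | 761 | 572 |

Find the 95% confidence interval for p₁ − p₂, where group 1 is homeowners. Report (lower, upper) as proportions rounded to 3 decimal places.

(-0.410, -0.315)

Sample proportions: 271/697 = 0.3888, 572/761 = 0.7516.
Each SE is √(p̂(1−p̂)/n): √(0.3888·0.6112/697) = 0.01846 and √(0.7516·0.2484/761) = 0.01566.
SE(p̂₁ − p̂₂) = √(SE₁² + SE₂²) = √(0.0003407716 + 0.0002452356) = 0.02421, since the two samples are independent.
At 95% confidence z* = 1.960; margin = 1.960 × 0.02421 = 0.04745.
The difference is 0.3888 − 0.7516 = -0.3628, so the interval is -0.3628 ± 0.04745 = (-0.410, -0.315).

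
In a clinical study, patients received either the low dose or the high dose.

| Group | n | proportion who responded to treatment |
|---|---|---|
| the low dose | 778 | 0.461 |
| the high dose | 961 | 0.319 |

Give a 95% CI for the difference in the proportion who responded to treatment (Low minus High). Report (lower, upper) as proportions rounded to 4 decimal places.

SE₁ = √(p̂₁(1−p̂₁)/n₁) = √(0.4610·0.5390/778) = 0.01787; SE₂ = √(0.3190·0.6810/961) = 0.01504.
Independent samples: SE of the difference = √(SE₁² + SE₂²) = √(0.0003193369 + 0.0002262016) = 0.02336.
z* for 95% confidence is 1.960, so the margin of error is 1.960 × 0.02336 = 0.04579.
Point estimate p̂₁ − p̂₂ = 0.4610 − 0.3190 = 0.1420.
0.1420 ± 0.04579 → (0.0962, 0.1878).

(0.0962, 0.1878)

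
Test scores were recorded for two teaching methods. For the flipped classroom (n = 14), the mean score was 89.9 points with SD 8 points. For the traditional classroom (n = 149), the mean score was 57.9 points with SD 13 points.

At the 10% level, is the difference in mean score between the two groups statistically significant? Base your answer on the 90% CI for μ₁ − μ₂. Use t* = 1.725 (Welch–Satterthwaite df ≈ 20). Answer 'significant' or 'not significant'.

significant

SE₁ = s₁/√n₁ = 8/√14 = 2.1381; SE₂ = 13/√149 = 1.0650.
Independent samples, unequal variances: SE_diff = √(SE₁² + SE₂²) = √(4.57147161 + 1.134225) = 2.3887.
t* = 1.725, so margin of error = 1.725 × 2.3887 = 4.1205.
Difference in means = 89.9 − 57.9 = 32.0000.
32.0000 ± 4.1205 → (27.8795, 36.1205).
The interval (27.8795, 36.1205) does not contain 0, so the difference is significant.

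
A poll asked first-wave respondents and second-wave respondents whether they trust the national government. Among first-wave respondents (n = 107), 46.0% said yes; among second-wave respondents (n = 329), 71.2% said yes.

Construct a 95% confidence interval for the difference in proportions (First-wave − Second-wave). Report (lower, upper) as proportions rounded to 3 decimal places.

SE₁ = √(p̂₁(1−p̂₁)/n₁) = √(0.4600·0.5400/107) = 0.04818; SE₂ = √(0.7120·0.2880/329) = 0.02497.
Independent samples: SE of the difference = √(SE₁² + SE₂²) = √(0.0023213124 + 0.0006235009) = 0.05427.
z* for 95% confidence is 1.960, so the margin of error is 1.960 × 0.05427 = 0.10637.
Point estimate p̂₁ − p̂₂ = 0.4600 − 0.7120 = -0.2520.
-0.2520 ± 0.10637 → (-0.358, -0.146).

(-0.358, -0.146)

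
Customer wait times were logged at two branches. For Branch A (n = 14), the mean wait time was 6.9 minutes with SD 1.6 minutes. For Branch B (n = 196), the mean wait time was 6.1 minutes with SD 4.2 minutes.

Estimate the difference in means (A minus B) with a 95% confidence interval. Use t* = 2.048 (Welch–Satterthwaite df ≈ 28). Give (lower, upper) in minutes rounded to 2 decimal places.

(-0.27, 1.87)

SE₁ = s₁/√n₁ = 1.6/√14 = 0.4276; SE₂ = 4.2/√196 = 0.3000.
Independent samples, unequal variances: SE_diff = √(SE₁² + SE₂²) = √(0.18284176 + 0.09) = 0.5223.
t* = 2.048, so margin of error = 2.048 × 0.5223 = 1.0697.
Difference in means = 6.9 − 6.1 = 0.8000.
0.8000 ± 1.0697 → (-0.27, 1.87).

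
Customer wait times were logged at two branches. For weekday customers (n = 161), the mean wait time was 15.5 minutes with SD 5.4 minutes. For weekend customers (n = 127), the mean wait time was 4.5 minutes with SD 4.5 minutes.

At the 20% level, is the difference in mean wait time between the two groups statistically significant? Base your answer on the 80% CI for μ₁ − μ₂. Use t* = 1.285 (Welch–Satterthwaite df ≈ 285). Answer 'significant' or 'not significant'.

SE₁ = s₁/√n₁ = 5.4/√161 = 0.4256; SE₂ = 4.5/√127 = 0.3993.
Independent samples, unequal variances: SE_diff = √(SE₁² + SE₂²) = √(0.18113536 + 0.15944049) = 0.5836.
t* = 1.285, so margin of error = 1.285 × 0.5836 = 0.7499.
Difference in means = 15.5 − 4.5 = 11.0000.
11.0000 ± 0.7499 → (10.2501, 11.7499).
The interval (10.2501, 11.7499) does not contain 0, so the difference is significant.

significant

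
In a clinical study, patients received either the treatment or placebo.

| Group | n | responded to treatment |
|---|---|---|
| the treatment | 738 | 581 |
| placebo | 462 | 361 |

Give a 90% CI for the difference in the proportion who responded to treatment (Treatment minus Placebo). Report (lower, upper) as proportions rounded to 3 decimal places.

(-0.034, 0.046)

Sample proportions: 581/738 = 0.7873, 361/462 = 0.7814.
Each SE is √(p̂(1−p̂)/n): √(0.7873·0.2127/738) = 0.01506 and √(0.7814·0.2186/462) = 0.01923.
SE(p̂₁ − p̂₂) = √(SE₁² + SE₂²) = √(0.0002268036 + 0.0003697929) = 0.02443, since the two samples are independent.
At 90% confidence z* = 1.645; margin = 1.645 × 0.02443 = 0.04019.
The difference is 0.7873 − 0.7814 = 0.0059, so the interval is 0.0059 ± 0.04019 = (-0.034, 0.046).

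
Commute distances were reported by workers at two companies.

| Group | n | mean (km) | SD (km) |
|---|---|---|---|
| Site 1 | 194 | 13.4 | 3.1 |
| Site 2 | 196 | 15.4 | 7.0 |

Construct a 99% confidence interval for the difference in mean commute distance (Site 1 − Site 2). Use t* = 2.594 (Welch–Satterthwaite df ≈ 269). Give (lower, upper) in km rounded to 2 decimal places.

SE₁ = s₁/√n₁ = 3.1/√194 = 0.2226; SE₂ = 7.0/√196 = 0.5000.
Independent samples, unequal variances: SE_diff = √(SE₁² + SE₂²) = √(0.04955076 + 0.25) = 0.5473.
t* = 2.594, so margin of error = 2.594 × 0.5473 = 1.4197.
Difference in means = 13.4 − 15.4 = -2.0000.
-2.0000 ± 1.4197 → (-3.42, -0.58).

(-3.42, -0.58)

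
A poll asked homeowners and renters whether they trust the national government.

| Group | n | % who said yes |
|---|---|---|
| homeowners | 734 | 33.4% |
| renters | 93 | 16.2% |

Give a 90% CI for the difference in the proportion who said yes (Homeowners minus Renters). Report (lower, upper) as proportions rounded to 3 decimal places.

(0.103, 0.241)

Each SE is √(p̂(1−p̂)/n): √(0.3340·0.6660/734) = 0.01741 and √(0.1620·0.8380/93) = 0.03821.
SE(p̂₁ − p̂₂) = √(SE₁² + SE₂²) = √(0.0003031081 + 0.0014600041) = 0.04199, since the two samples are independent.
At 90% confidence z* = 1.645; margin = 1.645 × 0.04199 = 0.06907.
The difference is 0.3340 − 0.1620 = 0.1720, so the interval is 0.1720 ± 0.06907 = (0.103, 0.241).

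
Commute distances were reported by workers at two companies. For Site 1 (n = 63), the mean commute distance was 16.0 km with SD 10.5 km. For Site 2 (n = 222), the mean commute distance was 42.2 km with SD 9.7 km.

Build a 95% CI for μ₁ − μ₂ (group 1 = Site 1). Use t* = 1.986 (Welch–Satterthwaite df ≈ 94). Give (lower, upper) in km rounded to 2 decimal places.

(-29.13, -23.27)

SE₁ = s₁/√n₁ = 10.5/√63 = 1.3229; SE₂ = 9.7/√222 = 0.6510.
Independent samples, unequal variances: SE_diff = √(SE₁² + SE₂²) = √(1.75006441 + 0.423801) = 1.4744.
t* = 1.986, so margin of error = 1.986 × 1.4744 = 2.9282.
Difference in means = 16.0 − 42.2 = -26.2000.
-26.2000 ± 2.9282 → (-29.13, -23.27).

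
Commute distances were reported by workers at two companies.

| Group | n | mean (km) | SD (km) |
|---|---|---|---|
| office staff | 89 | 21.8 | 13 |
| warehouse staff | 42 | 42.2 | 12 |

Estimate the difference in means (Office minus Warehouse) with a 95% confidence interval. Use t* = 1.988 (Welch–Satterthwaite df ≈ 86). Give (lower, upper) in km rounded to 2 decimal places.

Per-group SEs: s₁/√n₁ = 13/√89 = 1.3780, s₂/√n₂ = 12/√42 = 1.8516.
Unpooled SE of the difference: √(1.898884 + 3.42842256) = 2.3081.
Margin of error = t* · SE = 1.988 × 2.3081 = 4.5885.
x̄₁ − x̄₂ = 21.8 − 42.2 = -20.4000.
CI: -20.4000 ± 4.5885 = (-24.99, -15.81).

(-24.99, -15.81)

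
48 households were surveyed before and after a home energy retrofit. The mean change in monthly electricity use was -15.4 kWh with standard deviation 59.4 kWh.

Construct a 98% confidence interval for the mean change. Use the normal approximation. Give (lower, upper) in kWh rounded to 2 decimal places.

(-35.34, 4.54)

This is a matched-pairs design, so SE = s_d/√n = 59.4/√48 = 8.5737.
Margin = 2.326 × 8.5737 = 19.9424; the interval is -15.4 ± 19.9424 = (-35.34, 4.54).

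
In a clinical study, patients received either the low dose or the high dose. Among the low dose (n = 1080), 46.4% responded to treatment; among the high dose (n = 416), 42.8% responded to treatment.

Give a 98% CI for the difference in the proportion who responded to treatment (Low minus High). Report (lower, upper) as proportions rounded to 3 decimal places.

The two standard errors are √(0.4640×0.5360/1080) = 0.01518 and √(0.4280×0.5720/416) = 0.02426.
Because the samples are independent, SE_diff = √(0.01518² + 0.02426²) = 0.02862.
Using z* = 2.326 for 98%, ME = 2.326 × 0.02862 = 0.06657.
p̂₁ − p̂₂ = 0.0360; interval 0.0360 ± 0.06657 gives (-0.031, 0.103).

(-0.031, 0.103)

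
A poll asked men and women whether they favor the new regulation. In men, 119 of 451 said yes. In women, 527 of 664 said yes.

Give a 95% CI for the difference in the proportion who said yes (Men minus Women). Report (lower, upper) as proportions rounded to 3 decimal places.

p̂₁ = 119/451 = 0.2639 and p̂₂ = 527/664 = 0.7937.
SE₁ = √(p̂₁(1−p̂₁)/n₁) = √(0.2639·0.7361/451) = 0.02075; SE₂ = √(0.7937·0.2063/664) = 0.01570.
Independent samples: SE of the difference = √(SE₁² + SE₂²) = √(0.0004305625 + 0.00024649) = 0.02602.
z* for 95% confidence is 1.960, so the margin of error is 1.960 × 0.02602 = 0.05100.
Point estimate p̂₁ − p̂₂ = 0.2639 − 0.7937 = -0.5298.
-0.5298 ± 0.05100 → (-0.581, -0.479).

(-0.581, -0.479)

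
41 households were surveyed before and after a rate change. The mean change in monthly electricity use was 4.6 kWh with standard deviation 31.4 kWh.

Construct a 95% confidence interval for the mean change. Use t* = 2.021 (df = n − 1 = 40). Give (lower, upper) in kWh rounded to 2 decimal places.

(-5.31, 14.51)

Paired design: SE = s_d/√n = 31.4/√41 = 4.9039.
t* = 2.021; margin of error = 2.021 × 4.9039 = 9.9108.
4.6 ± 9.9108 → (-5.31, 14.51).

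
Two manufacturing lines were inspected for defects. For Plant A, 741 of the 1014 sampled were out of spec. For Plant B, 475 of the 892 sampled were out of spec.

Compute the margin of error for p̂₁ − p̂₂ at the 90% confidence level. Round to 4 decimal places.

0.0358

First, p̂₁ = 741/1014 = 0.7308; p̂₂ = 475/892 = 0.5325.
The two standard errors are √(0.7308×0.2692/1014) = 0.01393 and √(0.5325×0.4675/892) = 0.01671.
Because the samples are independent, SE_diff = √(0.01393² + 0.01671²) = 0.02175.
Using z* = 1.645 for 90%, ME = 1.645 × 0.02175 = 0.03578.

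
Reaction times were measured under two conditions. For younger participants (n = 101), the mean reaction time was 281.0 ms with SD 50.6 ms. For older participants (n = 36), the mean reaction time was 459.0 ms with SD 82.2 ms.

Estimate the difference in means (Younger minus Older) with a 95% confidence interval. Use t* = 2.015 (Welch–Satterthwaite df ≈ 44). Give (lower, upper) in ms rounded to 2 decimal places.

Per-group SEs: s₁/√n₁ = 50.6/√101 = 5.0349, s₂/√n₂ = 82.2/√36 = 13.7000.
Unpooled SE of the difference: √(25.35021801 + 187.69) = 14.5959.
Margin of error = t* · SE = 2.015 × 14.5959 = 29.4107.
x̄₁ − x̄₂ = 281.0 − 459.0 = -178.0000.
CI: -178.0000 ± 29.4107 = (-207.41, -148.59).

(-207.41, -148.59)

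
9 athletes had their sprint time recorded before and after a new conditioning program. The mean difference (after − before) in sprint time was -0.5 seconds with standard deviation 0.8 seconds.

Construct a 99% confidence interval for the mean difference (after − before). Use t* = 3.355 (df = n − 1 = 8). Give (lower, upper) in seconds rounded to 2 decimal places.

Paired design: SE = s_d/√n = 0.8/√9 = 0.2667.
t* = 3.355; margin of error = 3.355 × 0.2667 = 0.8948.
-0.5 ± 0.8948 → (-1.39, 0.39).

(-1.39, 0.39)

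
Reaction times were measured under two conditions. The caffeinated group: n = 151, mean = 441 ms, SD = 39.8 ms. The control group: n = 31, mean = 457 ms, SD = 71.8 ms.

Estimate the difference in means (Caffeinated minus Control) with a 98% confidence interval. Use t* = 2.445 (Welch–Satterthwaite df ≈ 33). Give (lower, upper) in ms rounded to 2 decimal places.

Standard errors of each mean: 39.8/√151 = 3.2389 and 71.8/√31 = 12.8957.
SE(x̄₁ − x̄₂) = √(3.2389² + 12.8957²) = 13.2962 for independent samples with unequal variances.
With t* = 2.445, the margin is 2.445 × 13.2962 = 32.5092.
x̄₁ − x̄₂ = 441 − 457 = -16.0000; the interval is -16.0000 ± 32.5092 = (-48.51, 16.51).

(-48.51, 16.51)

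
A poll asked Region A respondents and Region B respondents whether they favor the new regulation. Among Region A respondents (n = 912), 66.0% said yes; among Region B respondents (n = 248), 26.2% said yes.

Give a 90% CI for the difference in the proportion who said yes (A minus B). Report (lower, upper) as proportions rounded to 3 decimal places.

SE₁ = √(p̂₁(1−p̂₁)/n₁) = √(0.6600·0.3400/912) = 0.01569; SE₂ = √(0.2620·0.7380/248) = 0.02792.
Independent samples: SE of the difference = √(SE₁² + SE₂²) = √(0.0002461761 + 0.0007795264) = 0.03203.
z* for 90% confidence is 1.645, so the margin of error is 1.645 × 0.03203 = 0.05269.
Point estimate p̂₁ − p̂₂ = 0.6600 − 0.2620 = 0.3980.
0.3980 ± 0.05269 → (0.345, 0.451).

(0.345, 0.451)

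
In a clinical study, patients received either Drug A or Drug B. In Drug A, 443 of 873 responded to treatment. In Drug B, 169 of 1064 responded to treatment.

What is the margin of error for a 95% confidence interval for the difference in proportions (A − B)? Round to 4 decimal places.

0.0398

First, p̂₁ = 443/873 = 0.5074; p̂₂ = 169/1064 = 0.1588.
The two standard errors are √(0.5074×0.4926/873) = 0.01692 and √(0.1588×0.8412/1064) = 0.01120.
Because the samples are independent, SE_diff = √(0.01692² + 0.01120²) = 0.02029.
Using z* = 1.960 for 95%, ME = 1.960 × 0.02029 = 0.03977.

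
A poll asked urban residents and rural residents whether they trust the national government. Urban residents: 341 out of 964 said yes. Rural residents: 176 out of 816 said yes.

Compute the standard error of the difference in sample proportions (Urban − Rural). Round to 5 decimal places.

First, p̂₁ = 341/964 = 0.3537; p̂₂ = 176/816 = 0.2157.
The two standard errors are √(0.3537×0.6463/964) = 0.01540 and √(0.2157×0.7843/816) = 0.01440.
Because the samples are independent, SE_diff = √(0.01540² + 0.01440²) = 0.02108.

0.02108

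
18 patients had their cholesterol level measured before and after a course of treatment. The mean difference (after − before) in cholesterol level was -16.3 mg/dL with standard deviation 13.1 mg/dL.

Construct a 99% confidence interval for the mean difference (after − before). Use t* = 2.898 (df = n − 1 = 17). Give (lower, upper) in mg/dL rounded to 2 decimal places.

This is a matched-pairs design, so SE = s_d/√n = 13.1/√18 = 3.0877.
Margin = 2.898 × 3.0877 = 8.9482; the interval is -16.3 ± 8.9482 = (-25.25, -7.35).

(-25.25, -7.35)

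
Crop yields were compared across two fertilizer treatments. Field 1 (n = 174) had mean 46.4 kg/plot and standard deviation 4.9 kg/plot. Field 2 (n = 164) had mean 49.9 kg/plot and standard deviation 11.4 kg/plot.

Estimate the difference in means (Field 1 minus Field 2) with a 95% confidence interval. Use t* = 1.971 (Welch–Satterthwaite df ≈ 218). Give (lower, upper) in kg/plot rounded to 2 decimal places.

Per-group SEs: s₁/√n₁ = 4.9/√174 = 0.3715, s₂/√n₂ = 11.4/√164 = 0.8902.
Unpooled SE of the difference: √(0.13801225 + 0.79245604) = 0.9646.
Margin of error = t* · SE = 1.971 × 0.9646 = 1.9012.
x̄₁ − x̄₂ = 46.4 − 49.9 = -3.5000.
CI: -3.5000 ± 1.9012 = (-5.40, -1.60).

(-5.40, -1.60)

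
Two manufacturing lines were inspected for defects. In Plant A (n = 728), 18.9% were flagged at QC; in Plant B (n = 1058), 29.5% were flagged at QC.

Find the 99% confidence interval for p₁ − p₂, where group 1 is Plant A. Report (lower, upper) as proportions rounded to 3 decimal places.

SE₁ = √(p̂₁(1−p̂₁)/n₁) = √(0.1890·0.8110/728) = 0.01451; SE₂ = √(0.2950·0.7050/1058) = 0.01402.
Independent samples: SE of the difference = √(SE₁² + SE₂²) = √(0.0002105401 + 0.0001965604) = 0.02018.
z* for 99% confidence is 2.576, so the margin of error is 2.576 × 0.02018 = 0.05198.
Point estimate p̂₁ − p̂₂ = 0.1890 − 0.2950 = -0.1060.
-0.1060 ± 0.05198 → (-0.158, -0.054).

(-0.158, -0.054)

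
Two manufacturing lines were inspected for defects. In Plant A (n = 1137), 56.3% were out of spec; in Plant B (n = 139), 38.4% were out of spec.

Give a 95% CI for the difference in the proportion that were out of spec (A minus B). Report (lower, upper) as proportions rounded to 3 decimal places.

(0.093, 0.265)

SE₁ = √(p̂₁(1−p̂₁)/n₁) = √(0.5630·0.4370/1137) = 0.01471; SE₂ = √(0.3840·0.6160/139) = 0.04125.
Independent samples: SE of the difference = √(SE₁² + SE₂²) = √(0.0002163841 + 0.0017015625) = 0.04379.
z* for 95% confidence is 1.960, so the margin of error is 1.960 × 0.04379 = 0.08583.
Point estimate p̂₁ − p̂₂ = 0.5630 − 0.3840 = 0.1790.
0.1790 ± 0.08583 → (0.093, 0.265).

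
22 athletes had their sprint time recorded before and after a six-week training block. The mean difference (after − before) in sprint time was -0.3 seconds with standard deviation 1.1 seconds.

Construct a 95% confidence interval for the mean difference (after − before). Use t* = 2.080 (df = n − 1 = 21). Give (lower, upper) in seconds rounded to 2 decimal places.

This is a matched-pairs design, so SE = s_d/√n = 1.1/√22 = 0.2345.
Margin = 2.080 × 0.2345 = 0.4878; the interval is -0.3 ± 0.4878 = (-0.79, 0.19).

(-0.79, 0.19)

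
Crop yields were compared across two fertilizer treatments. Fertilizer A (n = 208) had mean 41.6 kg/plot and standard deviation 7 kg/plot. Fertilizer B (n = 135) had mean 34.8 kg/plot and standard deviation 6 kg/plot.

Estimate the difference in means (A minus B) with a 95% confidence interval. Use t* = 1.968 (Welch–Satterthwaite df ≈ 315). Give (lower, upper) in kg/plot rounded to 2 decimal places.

SE₁ = s₁/√n₁ = 7/√208 = 0.4854; SE₂ = 6/√135 = 0.5164.
Independent samples, unequal variances: SE_diff = √(SE₁² + SE₂²) = √(0.23561316 + 0.26666896) = 0.7087.
t* = 1.968, so margin of error = 1.968 × 0.7087 = 1.3947.
Difference in means = 41.6 − 34.8 = 6.8000.
6.8000 ± 1.3947 → (5.41, 8.19).

(5.41, 8.19)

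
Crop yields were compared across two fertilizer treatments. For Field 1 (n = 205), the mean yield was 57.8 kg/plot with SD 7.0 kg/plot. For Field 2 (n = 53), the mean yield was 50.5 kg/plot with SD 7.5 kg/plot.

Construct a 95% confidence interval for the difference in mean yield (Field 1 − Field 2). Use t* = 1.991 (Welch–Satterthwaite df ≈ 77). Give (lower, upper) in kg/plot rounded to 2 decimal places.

Per-group SEs: s₁/√n₁ = 7.0/√205 = 0.4889, s₂/√n₂ = 7.5/√53 = 1.0302.
Unpooled SE of the difference: √(0.23902321 + 1.06131204) = 1.1403.
Margin of error = t* · SE = 1.991 × 1.1403 = 2.2703.
x̄₁ − x̄₂ = 57.8 − 50.5 = 7.3000.
CI: 7.3000 ± 2.2703 = (5.03, 9.57).

(5.03, 9.57)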